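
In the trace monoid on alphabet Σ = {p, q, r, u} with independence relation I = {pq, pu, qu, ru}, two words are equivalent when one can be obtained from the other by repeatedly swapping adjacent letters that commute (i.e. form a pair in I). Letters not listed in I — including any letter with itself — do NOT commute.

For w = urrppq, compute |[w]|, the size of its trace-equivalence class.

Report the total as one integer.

piece 0:u — minimal
piece 1:r — minimal
piece 2:r rests on {1:r}
piece 3:p rests on {2:r}
piece 4:p rests on {3:p}
piece 5:q rests on {2:r}
minimal pieces: {0:u, 1:r}
ways to finish when only these pieces remain (= sum over removing one remaining piece with nothing left below it):
  1 left: {0}→1  {4}→1  {5}→1
  2 left: {0,4}→2  {0,5}→2  {3,4}→1  {4,5}→2
  3 left: {0,3,4}→3  {0,4,5}→6  {3,4,5}→3
  4 left: {0,3,4,5}→12  {2,3,4,5}→3
  placing 0:u first → 3 extensions
  placing 1:r first → 15 extensions
total linear extensions = 18

18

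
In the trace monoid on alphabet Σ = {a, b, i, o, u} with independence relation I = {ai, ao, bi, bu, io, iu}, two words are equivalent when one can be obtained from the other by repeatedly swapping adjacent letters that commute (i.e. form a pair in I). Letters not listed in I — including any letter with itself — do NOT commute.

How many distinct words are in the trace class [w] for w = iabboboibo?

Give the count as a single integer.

#0=i has no predecessor
#1=a has no predecessor
#2=b depends on [1:a]
#3=b depends on [2:b]
#4=o depends on [3:b]
#5=b depends on [4:o]
#6=o depends on [5:b]
#7=i depends on [0:i]
#8=b depends on [6:o]
#9=o depends on [8:b]
sources: [0:i, 1:a]
N(rest) = Σ N(rest − s) over sources s of rest; N(one piece) = 1:
  size 1 → [7]=1  [9]=1
  size 2 → [0,7]=1  [7,9]=2  [8,9]=1
  size 3 → [0,7,9]=3  [6,8,9]=1  [7,8,9]=3
  size 4 → [0,7,8,9]=6  [5,6,8,9]=1  [6,7,8,9]=4
  size 5 → [0,6,7,8,9]=10  [4,5,6,8,9]=1  [5,6,7,8,9]=5
  size 6 → [0,5,6,7,8,9]=15  [3,4,5,6,8,9]=1  [4,5,6,7,8,9]=6
  size 7 → [0,4,5,6,7,8,9]=21  [2,3,4,5,6,8,9]=1  [3,4,5,6,7,8,9]=7
  size 8 → [0,3,4,5,6,7,8,9]=28  [1,2,3,4,5,6,8,9]=1  [2,3,4,5,6,7,8,9]=8
  first=0(i) contributes 9
  first=1(a) contributes 36
|[w]| = 45

45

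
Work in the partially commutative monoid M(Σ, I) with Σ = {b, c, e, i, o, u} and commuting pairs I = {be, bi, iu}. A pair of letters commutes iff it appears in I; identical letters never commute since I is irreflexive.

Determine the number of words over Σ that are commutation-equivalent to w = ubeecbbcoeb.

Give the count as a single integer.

6

drop 0:u onto floor
drop 1:b onto {0:u}
drop 2:e onto {0:u}
drop 3:e onto {2:e}
drop 4:c onto {1:b, 3:e}
drop 5:b onto {4:c}
drop 6:b onto {5:b}
drop 7:c onto {6:b}
drop 8:o onto {7:c}
drop 9:e onto {8:o}
drop 10:b onto {8:o}
ground layer = {0:u}
drop-orders for the pieces not yet dropped (sum over which currently-grounded one goes next):
  1 to go: {9} 1  {10} 1
  2 to go: {9,10} 2
  3 to go: {8,9,10} 2
  4 to go: {7,8,9,10} 2
  5 to go: {6,7,8,9,10} 2
  6 to go: {5,6,7,8,9,10} 2
  7 to go: {4,5,6,7,8,9,10} 2
  8 to go: {1,4,5,6,7,8,9,10} 2  {3,4,5,6,7,8,9,10} 2
  9 to go: {1,3,4,5,6,7,8,9,10} 4  {2,3,4,5,6,7,8,9,10} 2
  if 0:u drops first: 6 orders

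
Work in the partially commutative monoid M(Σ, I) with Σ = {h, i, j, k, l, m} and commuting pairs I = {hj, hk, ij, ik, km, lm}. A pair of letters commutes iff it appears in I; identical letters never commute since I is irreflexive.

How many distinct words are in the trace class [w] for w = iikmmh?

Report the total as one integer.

6

drop 0:i onto floor
drop 1:i onto {0:i}
drop 2:k onto floor
drop 3:m onto {1:i}
drop 4:m onto {3:m}
drop 5:h onto {4:m}
ground layer = {0:i, 2:k}
drop-orders for the pieces not yet dropped (sum over which currently-grounded one goes next):
  1 to go: {2} 1  {5} 1
  2 to go: {2,5} 2  {4,5} 1
  3 to go: {2,4,5} 3  {3,4,5} 1
  4 to go: {1,3,4,5} 1  {2,3,4,5} 4
  if 0:i drops first: 5 orders
  if 2:k drops first: 1 orders
heap linearizations: 6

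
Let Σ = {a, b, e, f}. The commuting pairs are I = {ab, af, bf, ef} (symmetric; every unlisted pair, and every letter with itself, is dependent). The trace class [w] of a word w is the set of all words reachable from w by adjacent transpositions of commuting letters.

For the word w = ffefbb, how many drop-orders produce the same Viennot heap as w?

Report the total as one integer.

20

drop 0:f onto floor
drop 1:f onto {0:f}
drop 2:e onto floor
drop 3:f onto {1:f}
drop 4:b onto {2:e}
drop 5:b onto {4:b}
ground layer = {0:f, 2:e}
drop-orders for the pieces not yet dropped (sum over which currently-grounded one goes next):
  1 to go: {3} 1  {5} 1
  2 to go: {1,3} 1  {3,5} 2  {4,5} 1
  3 to go: {0,1,3} 1  {1,3,5} 3  {2,4,5} 1  {3,4,5} 3
  4 to go: {0,1,3,5} 4  {1,3,4,5} 6  {2,3,4,5} 4
  if 0:f drops first: 10 orders
  if 2:e drops first: 10 orders
heap linearizations: 20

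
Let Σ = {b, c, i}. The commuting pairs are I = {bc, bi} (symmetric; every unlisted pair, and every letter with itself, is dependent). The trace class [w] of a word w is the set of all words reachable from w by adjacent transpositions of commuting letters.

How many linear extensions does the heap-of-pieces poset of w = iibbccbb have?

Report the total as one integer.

70

piece 0:i — minimal
piece 1:i rests on {0:i}
piece 2:b — minimal
piece 3:b rests on {2:b}
piece 4:c rests on {1:i}
piece 5:c rests on {4:c}
piece 6:b rests on {3:b}
piece 7:b rests on {6:b}
minimal pieces: {0:i, 2:b}
ways to finish when only these pieces remain (= sum over removing one remaining piece with nothing left below it):
  1 left: {5}→1  {7}→1
  2 left: {4,5}→1  {5,7}→2  {6,7}→1
  3 left: {1,4,5}→1  {3,6,7}→1  {4,5,7}→3  {5,6,7}→3
  4 left: {0,1,4,5}→1  {1,4,5,7}→4  {2,3,6,7}→1  {3,5,6,7}→4  {4,5,6,7}→6
  5 left: {0,1,4,5,7}→5  {1,4,5,6,7}→10  {2,3,5,6,7}→5  {3,4,5,6,7}→10
  6 left: {0,1,4,5,6,7}→15  {1,3,4,5,6,7}→20  {2,3,4,5,6,7}→15
  placing 0:i first → 35 extensions
  placing 2:b first → 35 extensions
total linear extensions = 70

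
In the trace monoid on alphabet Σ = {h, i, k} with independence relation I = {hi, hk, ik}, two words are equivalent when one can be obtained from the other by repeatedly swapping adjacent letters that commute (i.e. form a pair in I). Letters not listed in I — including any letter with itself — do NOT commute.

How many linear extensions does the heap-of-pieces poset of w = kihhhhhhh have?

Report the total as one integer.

#0=k has no predecessor
#1=i has no predecessor
#2=h has no predecessor
#3=h depends on [2:h]
#4=h depends on [3:h]
#5=h depends on [4:h]
#6=h depends on [5:h]
#7=h depends on [6:h]
#8=h depends on [7:h]
sources: [0:k, 1:i, 2:h]
N(rest) = Σ N(rest − s) over sources s of rest; N(one piece) = 1:
  size 1 → [0]=1  [1]=1  [8]=1
  size 2 → [0,1]=2  [0,8]=2  [1,8]=2  [7,8]=1
  size 3 → [0,1,8]=6  [0,7,8]=3  [1,7,8]=3  [6,7,8]=1
  size 4 → [0,1,7,8]=12  [0,6,7,8]=4  [1,6,7,8]=4  [5,6,7,8]=1
  size 5 → [0,1,6,7,8]=20  [0,5,6,7,8]=5  [1,5,6,7,8]=5  [4,5,6,7,8]=1
  size 6 → [0,1,5,6,7,8]=30  [0,4,5,6,7,8]=6  [1,4,5,6,7,8]=6  [3,4,5,6,7,8]=1
  size 7 → [0,1,4,5,6,7,8]=42  [0,3,4,5,6,7,8]=7  [1,3,4,5,6,7,8]=7  [2,3,4,5,6,7,8]=1
  first=0(k) contributes 8
  first=1(i) contributes 8
  first=2(h) contributes 56
|[w]| = 72

72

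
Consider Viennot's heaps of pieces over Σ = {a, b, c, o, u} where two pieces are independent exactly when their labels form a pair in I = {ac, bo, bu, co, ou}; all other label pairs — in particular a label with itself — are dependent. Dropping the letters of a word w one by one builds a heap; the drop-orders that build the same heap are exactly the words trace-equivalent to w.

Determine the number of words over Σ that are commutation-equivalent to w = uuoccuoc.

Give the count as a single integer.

#0=u has no predecessor
#1=u depends on [0:u]
#2=o has no predecessor
#3=c depends on [1:u]
#4=c depends on [3:c]
#5=u depends on [4:c]
#6=o depends on [2:o]
#7=c depends on [5:u]
sources: [0:u, 2:o]
N(rest) = Σ N(rest − s) over sources s of rest; N(one piece) = 1:
  size 1 → [6]=1  [7]=1
  size 2 → [2,6]=1  [5,7]=1  [6,7]=2
  size 3 → [2,6,7]=3  [4,5,7]=1  [5,6,7]=3
  size 4 → [2,5,6,7]=6  [3,4,5,7]=1  [4,5,6,7]=4
  size 5 → [1,3,4,5,7]=1  [2,4,5,6,7]=10  [3,4,5,6,7]=5
  size 6 → [0,1,3,4,5,7]=1  [1,3,4,5,6,7]=6  [2,3,4,5,6,7]=15
  first=0(u) contributes 21
  first=2(o) contributes 7
|[w]| = 28

28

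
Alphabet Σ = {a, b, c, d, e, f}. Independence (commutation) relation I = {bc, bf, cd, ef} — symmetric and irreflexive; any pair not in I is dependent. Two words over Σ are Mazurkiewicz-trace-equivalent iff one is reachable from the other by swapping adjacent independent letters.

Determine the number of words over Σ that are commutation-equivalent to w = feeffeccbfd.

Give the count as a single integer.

95

drop 0:f onto floor
drop 1:e onto floor
drop 2:e onto {1:e}
drop 3:f onto {0:f}
drop 4:f onto {3:f}
drop 5:e onto {2:e}
drop 6:c onto {4:f, 5:e}
drop 7:c onto {6:c}
drop 8:b onto {5:e}
drop 9:f onto {7:c}
drop 10:d onto {8:b, 9:f}
ground layer = {0:f, 1:e}
drop-orders for the pieces not yet dropped (sum over which currently-grounded one goes next):
  1 to go: {10} 1
  2 to go: {8,10} 1  {9,10} 1
  3 to go: {7,9,10} 1  {8,9,10} 2
  4 to go: {6,7,9,10} 1  {7,8,9,10} 3
  5 to go: {4,6,7,9,10} 1  {6,7,8,9,10} 4
  6 to go: {3,4,6,7,9,10} 1  {4,6,7,8,9,10} 5  {5,6,7,8,9,10} 4
  7 to go: {0,3,4,6,7,9,10} 1  {2,5,6,7,8,9,10} 4  {3,4,6,7,8,9,10} 6  {4,5,6,7,8,9,10} 9
  8 to go: {0,3,4,6,7,8,9,10} 7  {1,2,5,6,7,8,9,10} 4  {2,4,5,6,7,8,9,10} 13  {3,4,5,6,7,8,9,10} 15
  9 to go: {0,3,4,5,6,7,8,9,10} 22  {1,2,4,5,6,7,8,9,10} 17  {2,3,4,5,6,7,8,9,10} 28
  if 0:f drops first: 45 orders
  if 1:e drops first: 50 orders
heap linearizations: 95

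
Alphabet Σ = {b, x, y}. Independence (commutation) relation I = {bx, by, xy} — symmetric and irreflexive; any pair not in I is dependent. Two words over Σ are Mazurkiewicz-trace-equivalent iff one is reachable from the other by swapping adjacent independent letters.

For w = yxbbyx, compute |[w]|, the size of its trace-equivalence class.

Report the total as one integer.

90

piece 0:y — minimal
piece 1:x — minimal
piece 2:b — minimal
piece 3:b rests on {2:b}
piece 4:y rests on {0:y}
piece 5:x rests on {1:x}
minimal pieces: {0:y, 1:x, 2:b}
ways to finish when only these pieces remain (= sum over removing one remaining piece with nothing left below it):
  1 left: {3}→1  {4}→1  {5}→1
  2 left: {0,4}→1  {1,5}→1  {2,3}→1  {3,4}→2  {3,5}→2  {4,5}→2
  3 left: {0,3,4}→3  {0,4,5}→3  {1,3,5}→3  {1,4,5}→3  {2,3,4}→3  {2,3,5}→3  {3,4,5}→6
  4 left: {0,1,4,5}→6  {0,2,3,4}→6  {0,3,4,5}→12  {1,2,3,5}→6  {1,3,4,5}→12  {2,3,4,5}→12
  placing 0:y first → 30 extensions
  placing 1:x first → 30 extensions
  placing 2:b first → 30 extensions
total linear extensions = 90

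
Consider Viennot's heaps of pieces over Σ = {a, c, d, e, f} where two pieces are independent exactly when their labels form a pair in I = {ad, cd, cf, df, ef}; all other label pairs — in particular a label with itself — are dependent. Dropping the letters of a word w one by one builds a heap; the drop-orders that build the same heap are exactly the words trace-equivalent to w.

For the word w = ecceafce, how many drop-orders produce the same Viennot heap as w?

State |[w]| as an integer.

drop 0:e onto floor
drop 1:c onto {0:e}
drop 2:c onto {1:c}
drop 3:e onto {2:c}
drop 4:a onto {3:e}
drop 5:f onto {4:a}
drop 6:c onto {4:a}
drop 7:e onto {6:c}
ground layer = {0:e}
drop-orders for the pieces not yet dropped (sum over which currently-grounded one goes next):
  1 to go: {5} 1  {7} 1
  2 to go: {5,7} 2  {6,7} 1
  3 to go: {5,6,7} 3
  4 to go: {4,5,6,7} 3
  5 to go: {3,4,5,6,7} 3
  6 to go: {2,3,4,5,6,7} 3
  if 0:e drops first: 3 orders

3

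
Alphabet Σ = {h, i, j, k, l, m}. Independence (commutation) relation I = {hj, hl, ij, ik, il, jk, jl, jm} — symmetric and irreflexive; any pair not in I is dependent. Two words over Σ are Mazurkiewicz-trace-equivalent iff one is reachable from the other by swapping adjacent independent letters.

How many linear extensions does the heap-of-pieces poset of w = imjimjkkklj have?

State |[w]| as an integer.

drop 0:i onto floor
drop 1:m onto {0:i}
drop 2:j onto floor
drop 3:i onto {1:m}
drop 4:m onto {3:i}
drop 5:j onto {2:j}
drop 6:k onto {4:m}
drop 7:k onto {6:k}
drop 8:k onto {7:k}
drop 9:l onto {8:k}
drop 10:j onto {5:j}
ground layer = {0:i, 2:j}
drop-orders for the pieces not yet dropped (sum over which currently-grounded one goes next):
  1 to go: {9} 1  {10} 1
  2 to go: {5,10} 1  {8,9} 1  {9,10} 2
  3 to go: {2,5,10} 1  {5,9,10} 3  {7,8,9} 1  {8,9,10} 3
  4 to go: {2,5,9,10} 4  {5,8,9,10} 6  {6,7,8,9} 1  {7,8,9,10} 4
  5 to go: {2,5,8,9,10} 10  {4,6,7,8,9} 1  {5,7,8,9,10} 10  {6,7,8,9,10} 5
  6 to go: {2,5,7,8,9,10} 20  {3,4,6,7,8,9} 1  {4,6,7,8,9,10} 6  {5,6,7,8,9,10} 15
  7 to go: {1,3,4,6,7,8,9} 1  {2,5,6,7,8,9,10} 35  {3,4,6,7,8,9,10} 7  {4,5,6,7,8,9,10} 21
  8 to go: {0,1,3,4,6,7,8,9} 1  {1,3,4,6,7,8,9,10} 8  {2,4,5,6,7,8,9,10} 56  {3,4,5,6,7,8,9,10} 28
  9 to go: {0,1,3,4,6,7,8,9,10} 9  {1,3,4,5,6,7,8,9,10} 36  {2,3,4,5,6,7,8,9,10} 84
  if 0:i drops first: 120 orders
  if 2:j drops first: 45 orders
heap linearizations: 165

165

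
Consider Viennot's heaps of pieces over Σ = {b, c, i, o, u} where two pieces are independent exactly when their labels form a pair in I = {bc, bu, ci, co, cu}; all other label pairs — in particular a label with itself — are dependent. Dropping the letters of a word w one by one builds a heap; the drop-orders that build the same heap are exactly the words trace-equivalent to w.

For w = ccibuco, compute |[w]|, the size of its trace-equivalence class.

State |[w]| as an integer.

piece 0:c — minimal
piece 1:c rests on {0:c}
piece 2:i — minimal
piece 3:b rests on {2:i}
piece 4:u rests on {2:i}
piece 5:c rests on {1:c}
piece 6:o rests on {3:b, 4:u}
minimal pieces: {0:c, 2:i}
ways to finish when only these pieces remain (= sum over removing one remaining piece with nothing left below it):
  1 left: {5}→1  {6}→1
  2 left: {1,5}→1  {3,6}→1  {4,6}→1  {5,6}→2
  3 left: {0,1,5}→1  {1,5,6}→3  {3,4,6}→2  {3,5,6}→3  {4,5,6}→3
  4 left: {0,1,5,6}→4  {1,3,5,6}→6  {1,4,5,6}→6  {2,3,4,6}→2  {3,4,5,6}→8
  5 left: {0,1,3,5,6}→10  {0,1,4,5,6}→10  {1,3,4,5,6}→20  {2,3,4,5,6}→10
  placing 0:c first → 30 extensions
  placing 2:i first → 40 extensions
total linear extensions = 70

70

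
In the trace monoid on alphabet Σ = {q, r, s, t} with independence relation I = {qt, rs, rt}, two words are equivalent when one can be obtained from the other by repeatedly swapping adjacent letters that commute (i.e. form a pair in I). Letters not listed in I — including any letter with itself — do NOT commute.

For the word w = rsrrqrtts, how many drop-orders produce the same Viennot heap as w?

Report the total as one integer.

86

piece 0:r — minimal
piece 1:s — minimal
piece 2:r rests on {0:r}
piece 3:r rests on {2:r}
piece 4:q rests on {1:s, 3:r}
piece 5:r rests on {4:q}
piece 6:t rests on {1:s}
piece 7:t rests on {6:t}
piece 8:s rests on {4:q, 7:t}
minimal pieces: {0:r, 1:s}
ways to finish when only these pieces remain (= sum over removing one remaining piece with nothing left below it):
  1 left: {5}→1  {8}→1
  2 left: {5,8}→2  {7,8}→1
  3 left: {4,5,8}→2  {5,7,8}→3  {6,7,8}→1
  4 left: {3,4,5,8}→2  {4,5,7,8}→5  {5,6,7,8}→4
  5 left: {2,3,4,5,8}→2  {3,4,5,7,8}→7  {4,5,6,7,8}→9
  6 left: {0,2,3,4,5,8}→2  {1,4,5,6,7,8}→9  {2,3,4,5,7,8}→9  {3,4,5,6,7,8}→16
  7 left: {0,2,3,4,5,7,8}→11  {1,3,4,5,6,7,8}→25  {2,3,4,5,6,7,8}→25
  placing 0:r first → 50 extensions
  placing 1:s first → 36 extensions
total linear extensions = 86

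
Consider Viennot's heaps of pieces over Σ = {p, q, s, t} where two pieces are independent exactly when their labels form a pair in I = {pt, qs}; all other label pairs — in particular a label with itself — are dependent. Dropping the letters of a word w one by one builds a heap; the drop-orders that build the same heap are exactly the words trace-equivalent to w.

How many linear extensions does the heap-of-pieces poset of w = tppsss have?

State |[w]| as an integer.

#0=t has no predecessor
#1=p has no predecessor
#2=p depends on [1:p]
#3=s depends on [0:t, 2:p]
#4=s depends on [3:s]
#5=s depends on [4:s]
sources: [0:t, 1:p]
N(rest) = Σ N(rest − s) over sources s of rest; N(one piece) = 1:
  size 1 → [5]=1
  size 2 → [4,5]=1
  size 3 → [3,4,5]=1
  size 4 → [0,3,4,5]=1  [2,3,4,5]=1
  first=0(t) contributes 1
  first=1(p) contributes 2
|[w]| = 3

3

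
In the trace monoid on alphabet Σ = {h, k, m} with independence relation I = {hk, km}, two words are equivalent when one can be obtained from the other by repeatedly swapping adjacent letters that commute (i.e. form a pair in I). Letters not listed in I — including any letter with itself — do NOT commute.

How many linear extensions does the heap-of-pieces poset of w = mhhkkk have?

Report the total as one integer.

piece 0:m — minimal
piece 1:h rests on {0:m}
piece 2:h rests on {1:h}
piece 3:k — minimal
piece 4:k rests on {3:k}
piece 5:k rests on {4:k}
minimal pieces: {0:m, 3:k}
ways to finish when only these pieces remain (= sum over removing one remaining piece with nothing left below it):
  1 left: {2}→1  {5}→1
  2 left: {1,2}→1  {2,5}→2  {4,5}→1
  3 left: {0,1,2}→1  {1,2,5}→3  {2,4,5}→3  {3,4,5}→1
  4 left: {0,1,2,5}→4  {1,2,4,5}→6  {2,3,4,5}→4
  placing 0:m first → 10 extensions
  placing 3:k first → 10 extensions
total linear extensions = 20

20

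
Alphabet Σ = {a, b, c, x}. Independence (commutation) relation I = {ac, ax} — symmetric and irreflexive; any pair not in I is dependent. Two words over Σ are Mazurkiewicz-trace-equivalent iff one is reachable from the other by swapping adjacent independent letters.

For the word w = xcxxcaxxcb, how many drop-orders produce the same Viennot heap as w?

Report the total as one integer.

9

piece 0:x — minimal
piece 1:c rests on {0:x}
piece 2:x rests on {1:c}
piece 3:x rests on {2:x}
piece 4:c rests on {3:x}
piece 5:a — minimal
piece 6:x rests on {4:c}
piece 7:x rests on {6:x}
piece 8:c rests on {7:x}
piece 9:b rests on {5:a, 8:c}
minimal pieces: {0:x, 5:a}
ways to finish when only these pieces remain (= sum over removing one remaining piece with nothing left below it):
  1 left: {9}→1
  2 left: {5,9}→1  {8,9}→1
  3 left: {5,8,9}→2  {7,8,9}→1
  4 left: {5,7,8,9}→3  {6,7,8,9}→1
  5 left: {4,6,7,8,9}→1  {5,6,7,8,9}→4
  6 left: {3,4,6,7,8,9}→1  {4,5,6,7,8,9}→5
  7 left: {2,3,4,6,7,8,9}→1  {3,4,5,6,7,8,9}→6
  8 left: {1,2,3,4,6,7,8,9}→1  {2,3,4,5,6,7,8,9}→7
  placing 0:x first → 8 extensions
  placing 5:a first → 1 extensions
total linear extensions = 9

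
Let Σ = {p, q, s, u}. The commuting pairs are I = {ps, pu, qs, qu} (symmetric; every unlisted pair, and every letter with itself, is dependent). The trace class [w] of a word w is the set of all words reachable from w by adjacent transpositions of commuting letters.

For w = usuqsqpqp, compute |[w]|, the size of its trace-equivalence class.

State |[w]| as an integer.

drop 0:u onto floor
drop 1:s onto {0:u}
drop 2:u onto {1:s}
drop 3:q onto floor
drop 4:s onto {2:u}
drop 5:q onto {3:q}
drop 6:p onto {5:q}
drop 7:q onto {6:p}
drop 8:p onto {7:q}
ground layer = {0:u, 3:q}
drop-orders for the pieces not yet dropped (sum over which currently-grounded one goes next):
  1 to go: {4} 1  {8} 1
  2 to go: {2,4} 1  {4,8} 2  {7,8} 1
  3 to go: {1,2,4} 1  {2,4,8} 3  {4,7,8} 3  {6,7,8} 1
  4 to go: {0,1,2,4} 1  {1,2,4,8} 4  {2,4,7,8} 6  {4,6,7,8} 4  {5,6,7,8} 1
  5 to go: {0,1,2,4,8} 5  {1,2,4,7,8} 10  {2,4,6,7,8} 10  {3,5,6,7,8} 1  {4,5,6,7,8} 5
  6 to go: {0,1,2,4,7,8} 15  {1,2,4,6,7,8} 20  {2,4,5,6,7,8} 15  {3,4,5,6,7,8} 6
  7 to go: {0,1,2,4,6,7,8} 35  {1,2,4,5,6,7,8} 35  {2,3,4,5,6,7,8} 21
  if 0:u drops first: 56 orders
  if 3:q drops first: 70 orders
heap linearizations: 126

126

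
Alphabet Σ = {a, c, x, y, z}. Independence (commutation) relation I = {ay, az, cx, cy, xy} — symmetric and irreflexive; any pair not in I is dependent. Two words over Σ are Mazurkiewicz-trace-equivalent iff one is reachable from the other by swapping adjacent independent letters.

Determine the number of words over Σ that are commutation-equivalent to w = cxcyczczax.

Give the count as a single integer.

#0=c has no predecessor
#1=x has no predecessor
#2=c depends on [0:c]
#3=y has no predecessor
#4=c depends on [2:c]
#5=z depends on [1:x, 3:y, 4:c]
#6=c depends on [5:z]
#7=z depends on [6:c]
#8=a depends on [6:c]
#9=x depends on [7:z, 8:a]
sources: [0:c, 1:x, 3:y]
N(rest) = Σ N(rest − s) over sources s of rest; N(one piece) = 1:
  size 1 → [9]=1
  size 2 → [7,9]=1  [8,9]=1
  size 3 → [7,8,9]=2
  size 4 → [6,7,8,9]=2
  size 5 → [5,6,7,8,9]=2
  size 6 → [1,5,6,7,8,9]=2  [3,5,6,7,8,9]=2  [4,5,6,7,8,9]=2
  size 7 → [1,3,5,6,7,8,9]=4  [1,4,5,6,7,8,9]=4  [2,4,5,6,7,8,9]=2  [3,4,5,6,7,8,9]=4
  size 8 → [0,2,4,5,6,7,8,9]=2  [1,2,4,5,6,7,8,9]=6  [1,3,4,5,6,7,8,9]=12  [2,3,4,5,6,7,8,9]=6
  first=0(c) contributes 24
  first=1(x) contributes 8
  first=3(y) contributes 8
|[w]| = 40

40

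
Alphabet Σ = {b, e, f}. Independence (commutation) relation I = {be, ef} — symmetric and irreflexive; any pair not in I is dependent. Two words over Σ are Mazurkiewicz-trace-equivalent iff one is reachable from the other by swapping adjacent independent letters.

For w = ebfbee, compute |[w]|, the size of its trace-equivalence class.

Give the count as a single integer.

drop 0:e onto floor
drop 1:b onto floor
drop 2:f onto {1:b}
drop 3:b onto {2:f}
drop 4:e onto {0:e}
drop 5:e onto {4:e}
ground layer = {0:e, 1:b}
drop-orders for the pieces not yet dropped (sum over which currently-grounded one goes next):
  1 to go: {3} 1  {5} 1
  2 to go: {2,3} 1  {3,5} 2  {4,5} 1
  3 to go: {0,4,5} 1  {1,2,3} 1  {2,3,5} 3  {3,4,5} 3
  4 to go: {0,3,4,5} 4  {1,2,3,5} 4  {2,3,4,5} 6
  if 0:e drops first: 10 orders
  if 1:b drops first: 10 orders
heap linearizations: 20

20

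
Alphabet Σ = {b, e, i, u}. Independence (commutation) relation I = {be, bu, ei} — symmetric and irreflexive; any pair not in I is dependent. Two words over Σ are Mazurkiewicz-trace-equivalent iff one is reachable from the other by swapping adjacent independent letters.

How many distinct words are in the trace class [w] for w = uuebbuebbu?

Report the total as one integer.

piece 0:u — minimal
piece 1:u rests on {0:u}
piece 2:e rests on {1:u}
piece 3:b — minimal
piece 4:b rests on {3:b}
piece 5:u rests on {2:e}
piece 6:e rests on {5:u}
piece 7:b rests on {4:b}
piece 8:b rests on {7:b}
piece 9:u rests on {6:e}
minimal pieces: {0:u, 3:b}
ways to finish when only these pieces remain (= sum over removing one remaining piece with nothing left below it):
  1 left: {8}→1  {9}→1
  2 left: {6,9}→1  {7,8}→1  {8,9}→2
  3 left: {4,7,8}→1  {5,6,9}→1  {6,8,9}→3  {7,8,9}→3
  4 left: {2,5,6,9}→1  {3,4,7,8}→1  {4,7,8,9}→4  {5,6,8,9}→4  {6,7,8,9}→6
  5 left: {1,2,5,6,9}→1  {2,5,6,8,9}→5  {3,4,7,8,9}→5  {4,6,7,8,9}→10  {5,6,7,8,9}→10
  6 left: {0,1,2,5,6,9}→1  {1,2,5,6,8,9}→6  {2,5,6,7,8,9}→15  {3,4,6,7,8,9}→15  {4,5,6,7,8,9}→20
  7 left: {0,1,2,5,6,8,9}→7  {1,2,5,6,7,8,9}→21  {2,4,5,6,7,8,9}→35  {3,4,5,6,7,8,9}→35
  8 left: {0,1,2,5,6,7,8,9}→28  {1,2,4,5,6,7,8,9}→56  {2,3,4,5,6,7,8,9}→70
  placing 0:u first → 126 extensions
  placing 3:b first → 84 extensions
total linear extensions = 210

210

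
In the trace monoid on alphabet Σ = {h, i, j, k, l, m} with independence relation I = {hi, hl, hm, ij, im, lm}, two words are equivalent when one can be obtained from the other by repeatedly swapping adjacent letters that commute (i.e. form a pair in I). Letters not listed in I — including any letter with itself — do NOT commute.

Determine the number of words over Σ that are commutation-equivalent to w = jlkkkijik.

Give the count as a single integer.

3

0(j) covers ∅
1(l) covers 0:j
2(k) covers 1:l
3(k) covers 2:k
4(k) covers 3:k
5(i) covers 4:k
6(j) covers 4:k
7(i) covers 5:i
8(k) covers 6:j, 7:i
floor of heap: 0:j
completions by unplaced set U, small U first (add the entries for U minus each lowest piece of U):
  |U|=1: {8}:1
  |U|=2: {6,8}:1  {7,8}:1
  |U|=3: {5,7,8}:1  {6,7,8}:2
  |U|=4: {5,6,7,8}:3
  |U|=5: {4,5,6,7,8}:3
  |U|=6: {3,4,5,6,7,8}:3
  |U|=7: {2,3,4,5,6,7,8}:3
  start at 0(j): 3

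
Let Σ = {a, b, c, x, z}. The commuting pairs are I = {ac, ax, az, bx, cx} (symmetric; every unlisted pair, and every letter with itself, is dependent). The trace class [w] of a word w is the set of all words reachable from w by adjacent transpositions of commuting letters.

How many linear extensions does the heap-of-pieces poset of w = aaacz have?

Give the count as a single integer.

10

piece 0:a — minimal
piece 1:a rests on {0:a}
piece 2:a rests on {1:a}
piece 3:c — minimal
piece 4:z rests on {3:c}
minimal pieces: {0:a, 3:c}
ways to finish when only these pieces remain (= sum over removing one remaining piece with nothing left below it):
  1 left: {2}→1  {4}→1
  2 left: {1,2}→1  {2,4}→2  {3,4}→1
  3 left: {0,1,2}→1  {1,2,4}→3  {2,3,4}→3
  placing 0:a first → 6 extensions
  placing 3:c first → 4 extensions
total linear extensions = 10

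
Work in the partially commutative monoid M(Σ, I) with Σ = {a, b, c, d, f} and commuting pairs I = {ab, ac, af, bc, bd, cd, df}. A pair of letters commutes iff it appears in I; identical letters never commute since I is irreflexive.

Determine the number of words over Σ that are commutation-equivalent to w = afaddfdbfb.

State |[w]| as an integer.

#0=a has no predecessor
#1=f has no predecessor
#2=a depends on [0:a]
#3=d depends on [2:a]
#4=d depends on [3:d]
#5=f depends on [1:f]
#6=d depends on [4:d]
#7=b depends on [5:f]
#8=f depends on [7:b]
#9=b depends on [8:f]
sources: [0:a, 1:f]
N(rest) = Σ N(rest − s) over sources s of rest; N(one piece) = 1:
  size 1 → [6]=1  [9]=1
  size 2 → [4,6]=1  [6,9]=2  [8,9]=1
  size 3 → [3,4,6]=1  [4,6,9]=3  [6,8,9]=3  [7,8,9]=1
  size 4 → [2,3,4,6]=1  [3,4,6,9]=4  [4,6,8,9]=6  [5,7,8,9]=1  [6,7,8,9]=4
  size 5 → [0,2,3,4,6]=1  [1,5,7,8,9]=1  [2,3,4,6,9]=5  [3,4,6,8,9]=10  [4,6,7,8,9]=10  [5,6,7,8,9]=5
  size 6 → [0,2,3,4,6,9]=6  [1,5,6,7,8,9]=6  [2,3,4,6,8,9]=15  [3,4,6,7,8,9]=20  [4,5,6,7,8,9]=15
  size 7 → [0,2,3,4,6,8,9]=21  [1,4,5,6,7,8,9]=21  [2,3,4,6,7,8,9]=35  [3,4,5,6,7,8,9]=35
  size 8 → [0,2,3,4,6,7,8,9]=56  [1,3,4,5,6,7,8,9]=56  [2,3,4,5,6,7,8,9]=70
  first=0(a) contributes 126
  first=1(f) contributes 126
|[w]| = 252

252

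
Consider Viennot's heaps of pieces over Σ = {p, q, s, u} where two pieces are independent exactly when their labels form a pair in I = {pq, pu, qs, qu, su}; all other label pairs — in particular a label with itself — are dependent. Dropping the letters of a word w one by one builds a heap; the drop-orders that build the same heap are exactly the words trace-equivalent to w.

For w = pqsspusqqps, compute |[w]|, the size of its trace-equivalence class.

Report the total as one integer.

0(p) covers ∅
1(q) covers ∅
2(s) covers 0:p
3(s) covers 2:s
4(p) covers 3:s
5(u) covers ∅
6(s) covers 4:p
7(q) covers 1:q
8(q) covers 7:q
9(p) covers 6:s
10(s) covers 9:p
floor of heap: 0:p, 1:q, 5:u
completions by unplaced set U, small U first (add the entries for U minus each lowest piece of U):
  |U|=1: {5}:1  {8}:1  {10}:1
  |U|=2: {5,8}:2  {5,10}:2  {7,8}:1  {8,10}:2  {9,10}:1
  |U|=3: {1,7,8}:1  {5,7,8}:3  {5,8,10}:6  {5,9,10}:3  {6,9,10}:1  {7,8,10}:3  {8,9,10}:3
  |U|=4: {1,5,7,8}:4  {1,7,8,10}:4  {4,6,9,10}:1  {5,6,9,10}:4  {5,7,8,10}:12  {5,8,9,10}:12  {6,8,9,10}:4  {7,8,9,10}:6
  |U|=5: {1,5,7,8,10}:20  {1,7,8,9,10}:10  {3,4,6,9,10}:1  {4,5,6,9,10}:5  {4,6,8,9,10}:5  {5,6,8,9,10}:20  {5,7,8,9,10}:30  {6,7,8,9,10}:10
  |U|=6: {1,5,7,8,9,10}:60  {1,6,7,8,9,10}:20  {2,3,4,6,9,10}:1  {3,4,5,6,9,10}:6  {3,4,6,8,9,10}:6  {4,5,6,8,9,10}:30  {4,6,7,8,9,10}:15  {5,6,7,8,9,10}:60
  |U|=7: {0,2,3,4,6,9,10}:1  {1,4,6,7,8,9,10}:35  {1,5,6,7,8,9,10}:140  {2,3,4,5,6,9,10}:7  {2,3,4,6,8,9,10}:7  {3,4,5,6,8,9,10}:42  {3,4,6,7,8,9,10}:21  {4,5,6,7,8,9,10}:105
  |U|=8: {0,2,3,4,5,6,9,10}:8  {0,2,3,4,6,8,9,10}:8  {1,3,4,6,7,8,9,10}:56  {1,4,5,6,7,8,9,10}:280  {2,3,4,5,6,8,9,10}:56  {2,3,4,6,7,8,9,10}:28  {3,4,5,6,7,8,9,10}:168
  |U|=9: {0,2,3,4,5,6,8,9,10}:72  {0,2,3,4,6,7,8,9,10}:36  {1,2,3,4,6,7,8,9,10}:84  {1,3,4,5,6,7,8,9,10}:504  {2,3,4,5,6,7,8,9,10}:252
  start at 0(p): 840
  start at 1(q): 360
  start at 5(u): 120
sum over floor = 1320

1320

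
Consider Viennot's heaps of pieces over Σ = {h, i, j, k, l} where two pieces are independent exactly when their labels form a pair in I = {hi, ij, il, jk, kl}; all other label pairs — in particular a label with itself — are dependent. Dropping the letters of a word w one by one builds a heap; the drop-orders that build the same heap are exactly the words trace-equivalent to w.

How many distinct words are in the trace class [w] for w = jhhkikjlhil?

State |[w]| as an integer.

35

#0=j has no predecessor
#1=h depends on [0:j]
#2=h depends on [1:h]
#3=k depends on [2:h]
#4=i depends on [3:k]
#5=k depends on [4:i]
#6=j depends on [2:h]
#7=l depends on [6:j]
#8=h depends on [5:k, 7:l]
#9=i depends on [5:k]
#10=l depends on [8:h]
sources: [0:j]
N(rest) = Σ N(rest − s) over sources s of rest; N(one piece) = 1:
  size 1 → [9]=1  [10]=1
  size 2 → [8,10]=1  [9,10]=2
  size 3 → [7,8,10]=1  [8,9,10]=3
  size 4 → [5,8,9,10]=3  [6,7,8,10]=1  [7,8,9,10]=4
  size 5 → [4,5,8,9,10]=3  [5,7,8,9,10]=7  [6,7,8,9,10]=5
  size 6 → [3,4,5,8,9,10]=3  [4,5,7,8,9,10]=10  [5,6,7,8,9,10]=12
  size 7 → [3,4,5,7,8,9,10]=13  [4,5,6,7,8,9,10]=22
  size 8 → [3,4,5,6,7,8,9,10]=35
  size 9 → [2,3,4,5,6,7,8,9,10]=35
  first=0(j) contributes 35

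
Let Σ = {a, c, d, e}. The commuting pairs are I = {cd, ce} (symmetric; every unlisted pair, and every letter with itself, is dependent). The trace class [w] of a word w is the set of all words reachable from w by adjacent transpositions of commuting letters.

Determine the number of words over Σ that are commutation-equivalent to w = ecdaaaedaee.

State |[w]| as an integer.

0(e) covers ∅
1(c) covers ∅
2(d) covers 0:e
3(a) covers 1:c, 2:d
4(a) covers 3:a
5(a) covers 4:a
6(e) covers 5:a
7(d) covers 6:e
8(a) covers 7:d
9(e) covers 8:a
10(e) covers 9:e
floor of heap: 0:e, 1:c
completions by unplaced set U, small U first (add the entries for U minus each lowest piece of U):
  |U|=1: {10}:1
  |U|=2: {9,10}:1
  |U|=3: {8,9,10}:1
  |U|=4: {7,8,9,10}:1
  |U|=5: {6,7,8,9,10}:1
  |U|=6: {5,6,7,8,9,10}:1
  |U|=7: {4,5,6,7,8,9,10}:1
  |U|=8: {3,4,5,6,7,8,9,10}:1
  |U|=9: {1,3,4,5,6,7,8,9,10}:1  {2,3,4,5,6,7,8,9,10}:1
  start at 0(e): 2
  start at 1(c): 1
sum over floor = 3

3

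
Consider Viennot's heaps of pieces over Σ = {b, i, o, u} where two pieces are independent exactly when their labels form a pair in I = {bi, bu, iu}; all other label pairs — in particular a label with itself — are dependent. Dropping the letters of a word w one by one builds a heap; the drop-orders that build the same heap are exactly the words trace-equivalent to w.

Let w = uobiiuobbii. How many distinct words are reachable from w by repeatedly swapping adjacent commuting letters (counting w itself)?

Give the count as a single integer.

72

piece 0:u — minimal
piece 1:o rests on {0:u}
piece 2:b rests on {1:o}
piece 3:i rests on {1:o}
piece 4:i rests on {3:i}
piece 5:u rests on {1:o}
piece 6:o rests on {2:b, 4:i, 5:u}
piece 7:b rests on {6:o}
piece 8:b rests on {7:b}
piece 9:i rests on {6:o}
piece 10:i rests on {9:i}
minimal pieces: {0:u}
ways to finish when only these pieces remain (= sum over removing one remaining piece with nothing left below it):
  1 left: {8}→1  {10}→1
  2 left: {7,8}→1  {8,10}→2  {9,10}→1
  3 left: {7,8,10}→3  {8,9,10}→3
  4 left: {7,8,9,10}→6
  5 left: {6,7,8,9,10}→6
  6 left: {2,6,7,8,9,10}→6  {4,6,7,8,9,10}→6  {5,6,7,8,9,10}→6
  7 left: {2,4,6,7,8,9,10}→12  {2,5,6,7,8,9,10}→12  {3,4,6,7,8,9,10}→6  {4,5,6,7,8,9,10}→12
  8 left: {2,3,4,6,7,8,9,10}→18  {2,4,5,6,7,8,9,10}→36  {3,4,5,6,7,8,9,10}→18
  9 left: {2,3,4,5,6,7,8,9,10}→72
  placing 0:u first → 72 extensions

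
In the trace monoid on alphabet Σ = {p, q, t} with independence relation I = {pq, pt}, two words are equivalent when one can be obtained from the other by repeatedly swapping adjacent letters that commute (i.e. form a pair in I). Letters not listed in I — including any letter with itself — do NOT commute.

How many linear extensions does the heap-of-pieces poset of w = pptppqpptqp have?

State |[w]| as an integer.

0(p) covers ∅
1(p) covers 0:p
2(t) covers ∅
3(p) covers 1:p
4(p) covers 3:p
5(q) covers 2:t
6(p) covers 4:p
7(p) covers 6:p
8(t) covers 5:q
9(q) covers 8:t
10(p) covers 7:p
floor of heap: 0:p, 2:t
completions by unplaced set U, small U first (add the entries for U minus each lowest piece of U):
  |U|=1: {9}:1  {10}:1
  |U|=2: {7,10}:1  {8,9}:1  {9,10}:2
  |U|=3: {5,8,9}:1  {6,7,10}:1  {7,9,10}:3  {8,9,10}:3
  |U|=4: {2,5,8,9}:1  {4,6,7,10}:1  {5,8,9,10}:4  {6,7,9,10}:4  {7,8,9,10}:6
  |U|=5: {2,5,8,9,10}:5  {3,4,6,7,10}:1  {4,6,7,9,10}:5  {5,7,8,9,10}:10  {6,7,8,9,10}:10
  |U|=6: {1,3,4,6,7,10}:1  {2,5,7,8,9,10}:15  {3,4,6,7,9,10}:6  {4,6,7,8,9,10}:15  {5,6,7,8,9,10}:20
  |U|=7: {0,1,3,4,6,7,10}:1  {1,3,4,6,7,9,10}:7  {2,5,6,7,8,9,10}:35  {3,4,6,7,8,9,10}:21  {4,5,6,7,8,9,10}:35
  |U|=8: {0,1,3,4,6,7,9,10}:8  {1,3,4,6,7,8,9,10}:28  {2,4,5,6,7,8,9,10}:70  {3,4,5,6,7,8,9,10}:56
  |U|=9: {0,1,3,4,6,7,8,9,10}:36  {1,3,4,5,6,7,8,9,10}:84  {2,3,4,5,6,7,8,9,10}:126
  start at 0(p): 210
  start at 2(t): 120
sum over floor = 330

330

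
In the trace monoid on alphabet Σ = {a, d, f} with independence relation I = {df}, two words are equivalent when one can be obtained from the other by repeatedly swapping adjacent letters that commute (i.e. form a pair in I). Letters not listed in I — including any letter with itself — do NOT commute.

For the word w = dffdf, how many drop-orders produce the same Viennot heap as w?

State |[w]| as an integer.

#0=d has no predecessor
#1=f has no predecessor
#2=f depends on [1:f]
#3=d depends on [0:d]
#4=f depends on [2:f]
sources: [0:d, 1:f]
N(rest) = Σ N(rest − s) over sources s of rest; N(one piece) = 1:
  size 1 → [3]=1  [4]=1
  size 2 → [0,3]=1  [2,4]=1  [3,4]=2
  size 3 → [0,3,4]=3  [1,2,4]=1  [2,3,4]=3
  first=0(d) contributes 4
  first=1(f) contributes 6
|[w]| = 10

10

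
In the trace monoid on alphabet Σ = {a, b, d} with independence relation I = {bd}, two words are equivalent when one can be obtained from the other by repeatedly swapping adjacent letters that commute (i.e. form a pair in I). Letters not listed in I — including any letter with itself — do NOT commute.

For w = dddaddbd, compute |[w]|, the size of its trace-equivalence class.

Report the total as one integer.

4

drop 0:d onto floor
drop 1:d onto {0:d}
drop 2:d onto {1:d}
drop 3:a onto {2:d}
drop 4:d onto {3:a}
drop 5:d onto {4:d}
drop 6:b onto {3:a}
drop 7:d onto {5:d}
ground layer = {0:d}
drop-orders for the pieces not yet dropped (sum over which currently-grounded one goes next):
  1 to go: {6} 1  {7} 1
  2 to go: {5,7} 1  {6,7} 2
  3 to go: {4,5,7} 1  {5,6,7} 3
  4 to go: {4,5,6,7} 4
  5 to go: {3,4,5,6,7} 4
  6 to go: {2,3,4,5,6,7} 4
  if 0:d drops first: 4 orders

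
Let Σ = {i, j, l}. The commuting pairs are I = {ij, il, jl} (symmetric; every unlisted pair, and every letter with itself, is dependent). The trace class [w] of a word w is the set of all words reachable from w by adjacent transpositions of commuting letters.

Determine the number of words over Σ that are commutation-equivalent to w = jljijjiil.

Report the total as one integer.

1260

piece 0:j — minimal
piece 1:l — minimal
piece 2:j rests on {0:j}
piece 3:i — minimal
piece 4:j rests on {2:j}
piece 5:j rests on {4:j}
piece 6:i rests on {3:i}
piece 7:i rests on {6:i}
piece 8:l rests on {1:l}
minimal pieces: {0:j, 1:l, 3:i}
ways to finish when only these pieces remain (= sum over removing one remaining piece with nothing left below it):
  1 left: {5}→1  {7}→1  {8}→1
  2 left: {1,8}→1  {4,5}→1  {5,7}→2  {5,8}→2  {6,7}→1  {7,8}→2
  3 left: {1,5,8}→3  {1,7,8}→3  {2,4,5}→1  {3,6,7}→1  {4,5,7}→3  {4,5,8}→3  {5,6,7}→3  {5,7,8}→6  {6,7,8}→3
  4 left: {0,2,4,5}→1  {1,4,5,8}→6  {1,5,7,8}→12  {1,6,7,8}→6  {2,4,5,7}→4  {2,4,5,8}→4  {3,5,6,7}→4  {3,6,7,8}→4  {4,5,6,7}→6  {4,5,7,8}→12  {5,6,7,8}→12
  5 left: {0,2,4,5,7}→5  {0,2,4,5,8}→5  {1,2,4,5,8}→10  {1,3,6,7,8}→10  {1,4,5,7,8}→30  {1,5,6,7,8}→30  {2,4,5,6,7}→10  {2,4,5,7,8}→20  {3,4,5,6,7}→10  {3,5,6,7,8}→20  {4,5,6,7,8}→30
  6 left: {0,1,2,4,5,8}→15  {0,2,4,5,6,7}→15  {0,2,4,5,7,8}→30  {1,2,4,5,7,8}→60  {1,3,5,6,7,8}→60  {1,4,5,6,7,8}→90  {2,3,4,5,6,7}→20  {2,4,5,6,7,8}→60  {3,4,5,6,7,8}→60
  7 left: {0,1,2,4,5,7,8}→105  {0,2,3,4,5,6,7}→35  {0,2,4,5,6,7,8}→105  {1,2,4,5,6,7,8}→210  {1,3,4,5,6,7,8}→210  {2,3,4,5,6,7,8}→140
  placing 0:j first → 560 extensions
  placing 1:l first → 280 extensions
  placing 3:i first → 420 extensions
total linear extensions = 1260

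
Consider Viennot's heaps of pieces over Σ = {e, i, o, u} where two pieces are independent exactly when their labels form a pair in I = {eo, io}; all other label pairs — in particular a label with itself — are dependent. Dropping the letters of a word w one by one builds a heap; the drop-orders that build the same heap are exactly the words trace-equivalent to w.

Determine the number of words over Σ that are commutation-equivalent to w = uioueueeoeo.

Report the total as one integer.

0(u) covers ∅
1(i) covers 0:u
2(o) covers 0:u
3(u) covers 1:i, 2:o
4(e) covers 3:u
5(u) covers 4:e
6(e) covers 5:u
7(e) covers 6:e
8(o) covers 5:u
9(e) covers 7:e
10(o) covers 8:o
floor of heap: 0:u
completions by unplaced set U, small U first (add the entries for U minus each lowest piece of U):
  |U|=1: {9}:1  {10}:1
  |U|=2: {7,9}:1  {8,10}:1  {9,10}:2
  |U|=3: {6,7,9}:1  {7,9,10}:3  {8,9,10}:3
  |U|=4: {6,7,9,10}:4  {7,8,9,10}:6
  |U|=5: {6,7,8,9,10}:10
  |U|=6: {5,6,7,8,9,10}:10
  |U|=7: {4,5,6,7,8,9,10}:10
  |U|=8: {3,4,5,6,7,8,9,10}:10
  |U|=9: {1,3,4,5,6,7,8,9,10}:10  {2,3,4,5,6,7,8,9,10}:10
  start at 0(u): 20

20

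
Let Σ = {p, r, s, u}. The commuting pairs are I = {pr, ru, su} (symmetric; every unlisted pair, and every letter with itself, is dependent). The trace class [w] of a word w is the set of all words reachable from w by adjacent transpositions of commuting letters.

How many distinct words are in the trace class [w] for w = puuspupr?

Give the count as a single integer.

piece 0:p — minimal
piece 1:u rests on {0:p}
piece 2:u rests on {1:u}
piece 3:s rests on {0:p}
piece 4:p rests on {2:u, 3:s}
piece 5:u rests on {4:p}
piece 6:p rests on {5:u}
piece 7:r rests on {3:s}
minimal pieces: {0:p}
ways to finish when only these pieces remain (= sum over removing one remaining piece with nothing left below it):
  1 left: {6}→1  {7}→1
  2 left: {5,6}→1  {6,7}→2
  3 left: {4,5,6}→1  {5,6,7}→3
  4 left: {2,4,5,6}→1  {4,5,6,7}→4
  5 left: {1,2,4,5,6}→1  {2,4,5,6,7}→5  {3,4,5,6,7}→4
  6 left: {1,2,4,5,6,7}→6  {2,3,4,5,6,7}→9
  placing 0:p first → 15 extensions

15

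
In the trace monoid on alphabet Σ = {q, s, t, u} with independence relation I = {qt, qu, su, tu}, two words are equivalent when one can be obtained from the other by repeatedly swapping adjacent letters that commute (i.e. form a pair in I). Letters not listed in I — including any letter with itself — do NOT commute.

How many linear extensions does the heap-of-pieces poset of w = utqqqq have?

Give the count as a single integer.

0(u) covers ∅
1(t) covers ∅
2(q) covers ∅
3(q) covers 2:q
4(q) covers 3:q
5(q) covers 4:q
floor of heap: 0:u, 1:t, 2:q
completions by unplaced set U, small U first (add the entries for U minus each lowest piece of U):
  |U|=1: {0}:1  {1}:1  {5}:1
  |U|=2: {0,1}:2  {0,5}:2  {1,5}:2  {4,5}:1
  |U|=3: {0,1,5}:6  {0,4,5}:3  {1,4,5}:3  {3,4,5}:1
  |U|=4: {0,1,4,5}:12  {0,3,4,5}:4  {1,3,4,5}:4  {2,3,4,5}:1
  start at 0(u): 5
  start at 1(t): 5
  start at 2(q): 20
sum over floor = 30

30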